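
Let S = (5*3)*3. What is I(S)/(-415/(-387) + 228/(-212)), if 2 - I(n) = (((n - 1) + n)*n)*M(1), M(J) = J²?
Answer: 82105533/64 ≈ 1.2829e+6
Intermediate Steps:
S = 45 (S = 15*3 = 45)
I(n) = 2 - n*(-1 + 2*n) (I(n) = 2 - ((n - 1) + n)*n*1² = 2 - ((-1 + n) + n)*n = 2 - (-1 + 2*n)*n = 2 - n*(-1 + 2*n))
I(S)/(-415/(-387) + 228/(-212)) = (2 + 45 - 2*45²)/(-415/(-387) + 228/(-212)) = (2 + 45 - 2*2025)/(-415*(-1/387) + 228*(-1/212)) = (2 + 45 - 4050)/(415/387 - 57/53) = -4003/(-64/20511) = -4003*(-20511/64) = 82105533/64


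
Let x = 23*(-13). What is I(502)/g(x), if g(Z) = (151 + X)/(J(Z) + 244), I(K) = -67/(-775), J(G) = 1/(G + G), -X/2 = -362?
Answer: 9776037/405518750 ≈ 0.024107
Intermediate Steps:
X = 724 (X = -2*(-362) = 724)
J(G) = 1/(2*G)
x = -299
I(K) = 67/775 (I(K) = -67*(-1/775) = 67/775)
g(Z) = 875/(244 + 1/(2*Z)) (g(Z) = (151 + 724)/(1/(2*Z) + 244) = 875/(244 + 1/(2*Z)))
I(502)/g(x) = 67/(775*((1750*(-299)/(1 + 488*(-299))))) = 67/(775*((1750*(-299)/(1 - 145912)))) = 67/(775*((1750*(-299)/(-145911)))) = 67/(775*((1750*(-299)*(-1/145911)))) = 67/(775*(523250/145911)) = (67/775)*(145911/523250) = 9776037/405518750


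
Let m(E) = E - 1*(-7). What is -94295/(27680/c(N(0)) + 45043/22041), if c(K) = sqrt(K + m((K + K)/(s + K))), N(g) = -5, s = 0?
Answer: -67043745/9841693 ≈ -6.8122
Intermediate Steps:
m(E) = 7 + E (m(E) = E + 7 = 7 + E)
c(K) = sqrt(9 + K) (c(K) = sqrt(K + (7 + (K + K)/(0 + K))) = sqrt(K + (7 + (2*K)/K)) = sqrt(K + (7 + 2)) = sqrt(K + 9) = sqrt(9 + K))
-94295/(27680/c(N(0)) + 45043/22041) = -94295/(27680/(sqrt(9 - 5)) + 45043/22041) = -94295/(27680/(sqrt(4)) + 45043*(1/22041)) = -94295/(27680/2 + 1453/711) = -94295/(27680*(1/2) + 1453/711) = -94295/(13840 + 1453/711) = -94295/9841693/711 = -94295*711/9841693 = -67043745/9841693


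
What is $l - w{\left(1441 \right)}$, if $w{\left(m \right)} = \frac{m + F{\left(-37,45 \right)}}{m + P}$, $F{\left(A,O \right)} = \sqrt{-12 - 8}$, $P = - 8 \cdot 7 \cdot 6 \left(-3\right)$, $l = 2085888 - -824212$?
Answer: $\frac{7126833459}{2449} - \frac{2 i \sqrt{5}}{2449} \approx 2.9101 \cdot 10^{6} - 0.0018261 i$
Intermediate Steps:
$l = 2910100$ ($l = 2085888 + 824212 = 2910100$)
$P = 1008$ ($P = \left(-8\right) 42 \left(-3\right) = \left(-336\right) \left(-3\right) = 1008$)
$F{\left(A,O \right)} = 2 i \sqrt{5}$ ($F{\left(A,O \right)} = \sqrt{-20} = 2 i \sqrt{5}$)
$w{\left(m \right)} = \frac{m + 2 i \sqrt{5}}{1008 + m}$ ($w{\left(m \right)} = \frac{m + 2 i \sqrt{5}}{m + 1008} = \frac{m + 2 i \sqrt{5}}{1008 + m}$)
$l - w{\left(1441 \right)} = 2910100 - \frac{1441 + 2 i \sqrt{5}}{1008 + 1441} = 2910100 - \frac{1441 + 2 i \sqrt{5}}{2449} = 2910100 - \left(\frac{1441}{2449} + \frac{2 i \sqrt{5}}{2449}\right) = \frac{7126833459}{2449} - \frac{2 i \sqrt{5}}{2449}$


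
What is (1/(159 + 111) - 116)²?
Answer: 980879761/72900 ≈ 13455.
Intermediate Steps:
(1/(159 + 111) - 116)² = (1/270 - 116)² = (-31319/270)² = 980879761/72900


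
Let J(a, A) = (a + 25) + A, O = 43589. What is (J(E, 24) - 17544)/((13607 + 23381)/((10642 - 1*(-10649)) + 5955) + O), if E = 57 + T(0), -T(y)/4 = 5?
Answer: -33975762/84833063 ≈ -0.40050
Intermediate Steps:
T(y) = -20 (T(y) = -4*5 = -20)
E = 37 (E = 57 - 20 = 37)
J(a, A) = 25 + A + a (J(a, A) = (25 + a) + A = 25 + A + a)
(J(E, 24) - 17544)/((13607 + 23381)/((10642 - 1*(-10649)) + 5955) + O) = ((25 + 24 + 37) - 17544)/((13607 + 23381)/((10642 - 1*(-10649)) + 5955) + 43589) = (86 - 17544)/(36988/((10642 + 10649) + 5955) + 43589) = -17458/(36988/(21291 + 5955) + 43589) = -17458/(36988/27246 + 43589) = -17458/(36988*(1/27246) + 43589) = -17458/(18494/13623 + 43589) = -17458/593831441/13623 = -17458*13623/593831441 = -33975762/84833063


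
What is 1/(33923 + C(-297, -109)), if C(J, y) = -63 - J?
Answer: 1/34157 ≈ 2.9277e-5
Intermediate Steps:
1/(33923 + C(-297, -109)) = 1/(33923 + (-63 - 1*(-297))) = 1/(33923 + (-63 + 297)) = 1/(33923 + 234) = 1/34157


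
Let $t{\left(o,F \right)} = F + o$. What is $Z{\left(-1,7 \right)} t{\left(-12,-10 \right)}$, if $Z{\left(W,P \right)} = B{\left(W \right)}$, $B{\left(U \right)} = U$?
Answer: $22$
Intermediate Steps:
$Z{\left(W,P \right)} = W$
$Z{\left(-1,7 \right)} t{\left(-12,-10 \right)} = - (-10 - 12) = \left(-1\right) \left(-22\right) = 22$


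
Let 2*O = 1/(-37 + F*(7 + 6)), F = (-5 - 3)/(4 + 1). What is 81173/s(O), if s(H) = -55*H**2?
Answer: -27118600532/1375 ≈ -1.9723e+7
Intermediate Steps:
F = -8/5 ≈ -1.6000
O = -5/578 (O = 1/(2*(-37 - 8*(7 + 6)/5)) = 1/(2*(-37 - 8/5*13)) = 1/(2*(-37 - 104/5)) = 1/(2*(-289/5)) = (1/2)*(-5/289) = -5/578 ≈ -0.0086505)
81173/s(O) = 81173/((-55*(-5/578)**2)) = 81173/((-55*25/334084)) = 81173/(-1375/334084) = 81173*(-334084/1375) = -27118600532/1375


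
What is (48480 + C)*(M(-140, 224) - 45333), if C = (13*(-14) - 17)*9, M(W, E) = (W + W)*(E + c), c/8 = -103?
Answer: 5727199563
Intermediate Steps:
c = -824 (c = 8*(-103) = -824)
M(W, E) = 2*W*(-824 + E) (M(W, E) = (W + W)*(E - 824) = (2*W)*(-824 + E) = 2*W*(-824 + E))
C = -1791 (C = (-182 - 17)*9 = -199*9 = -1791)
(48480 + C)*(M(-140, 224) - 45333) = (48480 - 1791)*(2*(-140)*(-824 + 224) - 45333) = 46689*(2*(-140)*(-600) - 45333) = 46689*(168000 - 45333) = 46689*122667 = 5727199563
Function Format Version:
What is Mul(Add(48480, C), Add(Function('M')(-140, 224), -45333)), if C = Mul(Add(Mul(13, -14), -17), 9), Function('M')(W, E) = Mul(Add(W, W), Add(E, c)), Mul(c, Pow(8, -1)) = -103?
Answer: 5727199563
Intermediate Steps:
c = -824 (c = Mul(8, -103) = -824)
Function('M')(W, E) = Mul(2, W, Add(-824, E)) (Function('M')(W, E) = Mul(Add(W, W), Add(E, -824)) = Mul(Mul(2, W), Add(-824, E)) = Mul(2, W, Add(-824, E)))
C = -1791 (C = Mul(Add(-182, -17), 9) = Mul(-199, 9) = -1791)
Mul(Add(48480, C), Add(Function('M')(-140, 224), -45333)) = Mul(Add(48480, -1791), Add(Mul(2, -140, Add(-824, 224)), -45333)) = Mul(46689, Add(Mul(2, -140, -600), -45333)) = Mul(46689, Add(168000, -45333)) = Mul(46689, 122667) = 5727199563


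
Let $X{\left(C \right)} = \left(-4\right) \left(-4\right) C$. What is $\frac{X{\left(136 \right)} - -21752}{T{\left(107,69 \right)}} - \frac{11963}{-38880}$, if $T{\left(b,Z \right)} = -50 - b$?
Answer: $- \frac{928442449}{6104160} \approx -152.1$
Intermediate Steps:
$X{\left(C \right)} = 16 C$
$\frac{X{\left(136 \right)} - -21752}{T{\left(107,69 \right)}} - \frac{11963}{-38880} = \frac{16 \cdot 136 - -21752}{-50 - 107} - \frac{11963}{-38880} = \frac{2176 + 21752}{-50 - 107} - - \frac{11963}{38880} = \frac{23928}{-157} + \frac{11963}{38880} = 23928 \left(- \frac{1}{157}\right) + \frac{11963}{38880} = - \frac{23928}{157} + \frac{11963}{38880} = - \frac{928442449}{6104160}$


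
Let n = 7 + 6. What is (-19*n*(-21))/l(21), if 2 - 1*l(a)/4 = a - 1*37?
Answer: 1729/24 ≈ 72.042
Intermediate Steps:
l(a) = 156 - 4*a (l(a) = 8 - 4*(a - 1*37) = 8 - 4*(a - 37) = 8 - 4*(-37 + a) = 8 + (148 - 4*a) = 156 - 4*a)
n = 13
(-19*n*(-21))/l(21) = (-19*13*(-21))/(156 - 4*21) = (-247*(-21))/(156 - 84) = 5187/72 = 5187*(1/72) = 1729/24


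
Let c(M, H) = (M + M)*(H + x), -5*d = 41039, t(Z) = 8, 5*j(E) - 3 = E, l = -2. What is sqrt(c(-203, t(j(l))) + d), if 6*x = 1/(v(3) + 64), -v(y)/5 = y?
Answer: 2*I*sqrt(31578855)/105 ≈ 107.04*I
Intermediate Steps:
v(y) = -5*y
j(E) = 3/5 + E/5
d = -41039/5 (d = -1/5*41039 = -41039/5 ≈ -8207.8)
x = 1/294 (x = 1/(6*(-5*3 + 64)) = 1/(6*(-15 + 64)) = (1/6)/49 = (1/6)*(1/49) = 1/294 ≈ 0.0034014)
c(M, H) = 2*M*(1/294 + H) (c(M, H) = (M + M)*(H + 1/294) = (2*M)*(1/294 + H) = 2*M*(1/294 + H))
sqrt(c(-203, t(j(l))) + d) = sqrt((1/147)*(-203)*(1 + 294*8) - 41039/5) = sqrt((1/147)*(-203)*(1 + 2352) - 41039/5) = sqrt((1/147)*(-203)*2353 - 41039/5) = sqrt(-68237/21 - 41039/5) = sqrt(-1203004/105) = 2*I*sqrt(31578855)/105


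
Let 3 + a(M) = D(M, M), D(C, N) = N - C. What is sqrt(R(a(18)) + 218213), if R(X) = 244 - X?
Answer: 2*sqrt(54615) ≈ 467.40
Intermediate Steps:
a(M) = -3 (a(M) = -3 + (M - M) = -3 + 0 = -3)
sqrt(R(a(18)) + 218213) = sqrt((244 - 1*(-3)) + 218213) = sqrt((244 + 3) + 218213) = sqrt(247 + 218213) = sqrt(218460) = 2*sqrt(54615)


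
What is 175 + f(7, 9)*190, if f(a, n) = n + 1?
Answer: 2075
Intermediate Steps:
f(a, n) = 1 + n
175 + f(7, 9)*190 = 175 + (1 + 9)*190 = 175 + 10*190 = 175 + 1900 = 2075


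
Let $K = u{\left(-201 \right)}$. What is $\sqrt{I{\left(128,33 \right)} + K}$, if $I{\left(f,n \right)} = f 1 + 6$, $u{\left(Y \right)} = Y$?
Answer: $i \sqrt{67} \approx 8.1853 i$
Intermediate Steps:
$K = -201$
$I{\left(f,n \right)} = 6 + f$ ($I{\left(f,n \right)} = f + 6 = 6 + f$)
$\sqrt{I{\left(128,33 \right)} + K} = \sqrt{\left(6 + 128\right) - 201} = \sqrt{134 - 201} = \sqrt{-67} = i \sqrt{67}$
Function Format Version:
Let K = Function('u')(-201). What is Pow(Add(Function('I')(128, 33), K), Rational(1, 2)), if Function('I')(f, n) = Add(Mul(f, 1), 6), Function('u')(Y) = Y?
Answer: Mul(I, Pow(67, Rational(1, 2))) ≈ Mul(8.1853, I)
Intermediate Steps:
K = -201
Function('I')(f, n) = Add(6, f) (Function('I')(f, n) = Add(f, 6) = Add(6, f))
Pow(Add(Function('I')(128, 33), K), Rational(1, 2)) = Pow(Add(Add(6, 128), -201), Rational(1, 2)) = Pow(Add(134, -201), Rational(1, 2)) = Pow(-67, Rational(1, 2)) = Mul(I, Pow(67, Rational(1, 2)))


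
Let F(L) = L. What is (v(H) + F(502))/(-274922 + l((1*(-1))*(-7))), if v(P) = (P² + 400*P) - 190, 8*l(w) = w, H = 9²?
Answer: -104728/733123 ≈ -0.14285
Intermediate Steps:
H = 81
l(w) = w/8
v(P) = -190 + P² + 400*P
(v(H) + F(502))/(-274922 + l((1*(-1))*(-7))) = ((-190 + 81² + 400*81) + 502)/(-274922 + ((1*(-1))*(-7))/8) = ((-190 + 6561 + 32400) + 502)/(-274922 + (-1*(-7))/8) = (38771 + 502)/(-274922 + (⅛)*7) = 39273/(-274922 + 7/8) = 39273/(-2199369/8) = 39273*(-8/2199369) = -104728/733123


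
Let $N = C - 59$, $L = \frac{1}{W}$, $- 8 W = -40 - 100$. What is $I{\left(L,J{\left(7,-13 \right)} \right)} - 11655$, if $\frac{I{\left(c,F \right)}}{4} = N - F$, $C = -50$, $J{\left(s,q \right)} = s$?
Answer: $-12119$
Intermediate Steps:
$W = \frac{35}{2}$ ($W = - \frac{-40 - 100}{8} = \left(- \frac{1}{8}\right) \left(-140\right) = \frac{35}{2} \approx 17.5$)
$L = \frac{2}{35}$ ($L = \frac{1}{\frac{35}{2}} = \frac{2}{35} \approx 0.057143$)
$N = -109$ ($N = -50 - 59 = -109$)
$I{\left(c,F \right)} = -436 - 4 F$ ($I{\left(c,F \right)} = 4 \left(-109 - F\right) = -436 - 4 F$)
$I{\left(L,J{\left(7,-13 \right)} \right)} - 11655 = \left(-436 - 28\right) - 11655 = -464 - 11655 = -12119$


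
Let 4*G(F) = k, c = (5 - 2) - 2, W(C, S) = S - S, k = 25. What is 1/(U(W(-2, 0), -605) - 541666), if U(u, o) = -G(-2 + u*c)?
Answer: -4/2166689 ≈ -1.8461e-6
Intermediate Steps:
W(C, S) = 0
c = 1 (c = 3 - 2 = 1)
G(F) = 25/4 (G(F) = (¼)*25 = 25/4)
U(u, o) = -25/4 (U(u, o) = -1*25/4 = -25/4)
1/(U(W(-2, 0), -605) - 541666) = 1/(-25/4 - 541666) = 1/(-2166689/4) = -4/2166689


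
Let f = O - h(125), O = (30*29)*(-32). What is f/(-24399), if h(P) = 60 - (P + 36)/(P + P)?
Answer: 6974839/6099750 ≈ 1.1435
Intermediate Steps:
h(P) = 60 - (36 + P)/(2*P)
O = -27840 (O = 870*(-32) = -27840)
f = -6974839/250 (f = -27840 - (119/2 - 18/125) = -27840 - 1*14839/250 = -27840 - 14839/250 = -6974839/250 ≈ -27899.)
f/(-24399) = -6974839/250/(-24399) = -6974839/250*(-1/24399) = 6974839/6099750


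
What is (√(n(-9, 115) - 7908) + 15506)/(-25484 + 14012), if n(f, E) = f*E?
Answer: -7753/5736 - I*√8943/11472 ≈ -1.3516 - 0.0082433*I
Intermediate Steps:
n(f, E) = E*f
(√(n(-9, 115) - 7908) + 15506)/(-25484 + 14012) = (√(115*(-9) - 7908) + 15506)/(-25484 + 14012) = (√(-1035 - 7908) + 15506)/(-11472) = (√(-8943) + 15506)*(-1/11472) = (I*√8943 + 15506)*(-1/11472) = (15506 + I*√8943)*(-1/11472) = -7753/5736 - I*√8943/11472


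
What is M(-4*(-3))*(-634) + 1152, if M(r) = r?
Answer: -6456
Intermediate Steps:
M(-4*(-3))*(-634) + 1152 = -4*(-3)*(-634) + 1152 = 12*(-634) + 1152 = -7608 + 1152 = -6456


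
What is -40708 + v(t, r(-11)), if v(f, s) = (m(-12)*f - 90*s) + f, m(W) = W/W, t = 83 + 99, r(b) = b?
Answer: -39354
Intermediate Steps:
t = 182
m(W) = 1
v(f, s) = -90*s + 2*f (v(f, s) = (1*f - 90*s) + f = (f - 90*s) + f = -90*s + 2*f)
-40708 + v(t, r(-11)) = -40708 + (-90*(-11) + 2*182) = -40708 + (990 + 364) = -40708 + 1354 = -39354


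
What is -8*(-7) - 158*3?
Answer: -418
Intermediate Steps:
-8*(-7) - 158*3 = 56 - 474 = -418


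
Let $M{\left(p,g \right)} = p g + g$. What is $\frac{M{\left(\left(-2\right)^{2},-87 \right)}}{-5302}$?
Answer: $\frac{435}{5302} \approx 0.082044$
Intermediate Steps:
$M{\left(p,g \right)} = g + g p$ ($M{\left(p,g \right)} = g p + g = g + g p$)
$\frac{M{\left(\left(-2\right)^{2},-87 \right)}}{-5302} = \frac{\left(-87\right) \left(1 + \left(-2\right)^{2}\right)}{-5302} = - 87 \left(1 + 4\right) \left(- \frac{1}{5302}\right) = \left(-87\right) 5 \left(- \frac{1}{5302}\right) = \left(-435\right) \left(- \frac{1}{5302}\right) = \frac{435}{5302}$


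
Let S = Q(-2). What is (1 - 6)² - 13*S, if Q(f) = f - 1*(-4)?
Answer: -1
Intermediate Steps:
Q(f) = 4 + f (Q(f) = f + 4 = 4 + f)
S = 2 (S = 4 - 2 = 2)
(1 - 6)² - 13*S = (1 - 6)² - 13*2 = (-5)² - 26 = 25 - 26 = -1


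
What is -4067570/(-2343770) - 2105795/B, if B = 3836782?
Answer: 82083693943/69173342678 ≈ 1.1866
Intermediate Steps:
-4067570/(-2343770) - 2105795/B = -4067570/(-2343770) - 2105795/3836782 = -4067570*(-1/2343770) - 2105795*1/3836782 = 31289/18029 - 2105795/3836782 = 82083693943/69173342678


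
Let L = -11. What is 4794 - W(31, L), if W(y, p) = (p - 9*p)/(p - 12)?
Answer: 110350/23 ≈ 4797.8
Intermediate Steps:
W(y, p) = -8*p/(-12 + p) (W(y, p) = (-8*p)/(-12 + p) = -8*p/(-12 + p))
4794 - W(31, L) = 4794 - (-8)*(-11)/(-12 - 11) = 4794 - (-8)*(-11)/(-23) = 4794 - (-8)*(-11)*(-1)/23 = 4794 - 1*(-88/23) = 4794 + 88/23 = 110350/23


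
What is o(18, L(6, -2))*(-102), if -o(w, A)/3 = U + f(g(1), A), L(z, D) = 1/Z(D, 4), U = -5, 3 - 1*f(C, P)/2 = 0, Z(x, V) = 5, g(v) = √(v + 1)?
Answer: 306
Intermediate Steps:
g(v) = √(1 + v)
f(C, P) = 6 (f(C, P) = 6 - 2*0 = 6 + 0 = 6)
L(z, D) = ⅕ (L(z, D) = 1/5 = ⅕)
o(w, A) = -3 (o(w, A) = -3*(-5 + 6) = -3*1 = -3)
o(18, L(6, -2))*(-102) = -3*(-102) = 306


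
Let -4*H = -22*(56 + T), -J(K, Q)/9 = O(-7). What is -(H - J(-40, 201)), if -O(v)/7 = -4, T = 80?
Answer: -1000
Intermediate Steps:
O(v) = 28 (O(v) = -7*(-4) = 28)
J(K, Q) = -252 (J(K, Q) = -9*28 = -252)
H = 748 (H = -(-11)*(56 + 80)/2 = -(-11)*136/2 = -¼*(-2992) = 748)
-(H - J(-40, 201)) = -(748 - 1*(-252)) = -(748 + 252) = -1*1000 = -1000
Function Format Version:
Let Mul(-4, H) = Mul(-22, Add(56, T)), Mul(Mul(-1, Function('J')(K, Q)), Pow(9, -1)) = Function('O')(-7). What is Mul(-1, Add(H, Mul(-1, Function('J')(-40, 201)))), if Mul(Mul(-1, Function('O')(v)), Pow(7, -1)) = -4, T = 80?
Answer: -1000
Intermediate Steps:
Function('O')(v) = 28 (Function('O')(v) = Mul(-7, -4) = 28)
Function('J')(K, Q) = -252 (Function('J')(K, Q) = Mul(-9, 28) = -252)
H = 748 (H = Mul(Rational(-1, 4), Mul(-22, Add(56, 80))) = Mul(Rational(-1, 4), Mul(-22, 136)) = Mul(Rational(-1, 4), -2992) = 748)
Mul(-1, Add(H, Mul(-1, Function('J')(-40, 201)))) = Mul(-1, Add(748, Mul(-1, -252))) = Mul(-1, Add(748, 252)) = Mul(-1, 1000) = -1000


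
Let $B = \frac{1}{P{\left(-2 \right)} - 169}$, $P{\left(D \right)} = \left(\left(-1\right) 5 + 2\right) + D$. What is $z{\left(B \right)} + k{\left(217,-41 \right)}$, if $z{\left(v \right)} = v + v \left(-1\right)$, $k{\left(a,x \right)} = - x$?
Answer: $41$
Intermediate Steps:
$P{\left(D \right)} = -3 + D$ ($P{\left(D \right)} = \left(-5 + 2\right) + D = -3 + D$)
$B = - \frac{1}{174}$ ($B = \frac{1}{\left(-3 - 2\right) - 169} = \frac{1}{-5 - 169} = \frac{1}{-174} = - \frac{1}{174} \approx -0.0057471$)
$z{\left(v \right)} = 0$ ($z{\left(v \right)} = v - v = 0$)
$z{\left(B \right)} + k{\left(217,-41 \right)} = 0 - -41 = 0 + 41 = 41$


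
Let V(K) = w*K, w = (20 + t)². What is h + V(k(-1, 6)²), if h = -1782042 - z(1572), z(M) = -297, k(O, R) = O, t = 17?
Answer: -1780376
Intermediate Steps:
w = 1369 (w = (20 + 17)² = 37² = 1369)
V(K) = 1369*K
h = -1781745 (h = -1782042 - 1*(-297) = -1782042 + 297 = -1781745)
h + V(k(-1, 6)²) = -1781745 + 1369*(-1)² = -1781745 + 1369*1 = -1781745 + 1369 = -1780376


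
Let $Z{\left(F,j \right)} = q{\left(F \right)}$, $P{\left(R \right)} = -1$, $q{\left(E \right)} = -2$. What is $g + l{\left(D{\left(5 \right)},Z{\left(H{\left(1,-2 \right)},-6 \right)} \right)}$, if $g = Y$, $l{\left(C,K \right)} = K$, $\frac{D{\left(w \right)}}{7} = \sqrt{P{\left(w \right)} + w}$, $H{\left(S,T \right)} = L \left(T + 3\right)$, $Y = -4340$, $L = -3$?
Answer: $-4342$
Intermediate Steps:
$H{\left(S,T \right)} = -9 - 3 T$ ($H{\left(S,T \right)} = - 3 \left(T + 3\right) = - 3 \left(3 + T\right) = -9 - 3 T$)
$D{\left(w \right)} = 7 \sqrt{-1 + w}$
$Z{\left(F,j \right)} = -2$
$g = -4340$
$g + l{\left(D{\left(5 \right)},Z{\left(H{\left(1,-2 \right)},-6 \right)} \right)} = -4340 - 2 = -4342$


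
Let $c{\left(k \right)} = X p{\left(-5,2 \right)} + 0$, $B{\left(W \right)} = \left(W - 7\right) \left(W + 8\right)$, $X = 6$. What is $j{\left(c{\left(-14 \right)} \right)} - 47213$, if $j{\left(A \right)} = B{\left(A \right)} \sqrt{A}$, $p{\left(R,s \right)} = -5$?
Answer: $-47213 + 814 i \sqrt{30} \approx -47213.0 + 4458.5 i$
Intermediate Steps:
$B{\left(W \right)} = \left(-7 + W\right) \left(8 + W\right)$
$c{\left(k \right)} = -30$ ($c{\left(k \right)} = 6 \left(-5\right) + 0 = -30 + 0 = -30$)
$j{\left(A \right)} = \sqrt{A} \left(-56 + A + A^{2}\right)$ ($j{\left(A \right)} = \left(-56 + A + A^{2}\right) \sqrt{A} = \sqrt{A} \left(-56 + A + A^{2}\right)$)
$j{\left(c{\left(-14 \right)} \right)} - 47213 = \sqrt{-30} \left(-56 - 30 + \left(-30\right)^{2}\right) - 47213 = i \sqrt{30} \left(-56 - 30 + 900\right) - 47213 = i \sqrt{30} \cdot 814 - 47213 = 814 i \sqrt{30} - 47213 = -47213 + 814 i \sqrt{30}$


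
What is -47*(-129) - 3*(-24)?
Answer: 6135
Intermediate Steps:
-47*(-129) - 3*(-24) = 6063 + 72 = 6135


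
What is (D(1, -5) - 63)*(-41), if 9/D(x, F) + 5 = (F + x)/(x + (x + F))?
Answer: 29520/11 ≈ 2683.6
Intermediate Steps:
D(x, F) = 9/(-5 + (F + x)/(F + 2*x)) (D(x, F) = 9/(-5 + (F + x)/(x + (x + F))) = 9/(-5 + (F + x)/(x + (F + x))) = 9/(-5 + (F + x)/(F + 2*x)))
(D(1, -5) - 63)*(-41) = (9*(-1*(-5) - 2*1)/(4*(-5) + 9*1) - 63)*(-41) = (9*(5 - 2)/(-20 + 9) - 63)*(-41) = (9*3/(-11) - 63)*(-41) = (9*(-1/11)*3 - 63)*(-41) = (-27/11 - 63)*(-41) = -720/11*(-41) = 29520/11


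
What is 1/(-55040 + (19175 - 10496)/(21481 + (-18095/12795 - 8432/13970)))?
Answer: -383928537356/21131271562290655 ≈ -1.8169e-5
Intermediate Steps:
1/(-55040 + (19175 - 10496)/(21481 + (-18095/12795 - 8432/13970))) = 1/(-55040 + 8679/(21481 + (-18095*1/12795 - 8432*1/13970))) = 1/(-55040 + 8679/(21481 + (-3619/2559 - 4216/6985))) = 1/(-55040 + 8679/(21481 - 36067459/17874615)) = 1/(-55040 + 8679/(383928537356/17874615)) = 1/(-55040 + 8679*(17874615/383928537356)) = 1/(-55040 + 155133783585/383928537356) = 1/(-21131271562290655/383928537356) = -383928537356/21131271562290655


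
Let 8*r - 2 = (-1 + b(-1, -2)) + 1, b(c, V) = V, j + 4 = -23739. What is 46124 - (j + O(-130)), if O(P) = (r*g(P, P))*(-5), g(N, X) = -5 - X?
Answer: 69867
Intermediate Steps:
j = -23743 (j = -4 - 23739 = -23743)
r = 0 (r = ¼ + ((-1 - 2) + 1)/8 = ¼ + (-3 + 1)/8 = ¼ + (⅛)*(-2) = ¼ - ¼ = 0)
O(P) = 0 (O(P) = (0*(-5 - P))*(-5) = 0*(-5) = 0)
46124 - (j + O(-130)) = 46124 - (-23743 + 0) = 46124 - 1*(-23743) = 46124 + 23743 = 69867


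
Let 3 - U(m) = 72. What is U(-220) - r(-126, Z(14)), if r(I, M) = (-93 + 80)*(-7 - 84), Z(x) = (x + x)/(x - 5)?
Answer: -1252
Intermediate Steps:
Z(x) = 2*x/(-5 + x) (Z(x) = (2*x)/(-5 + x) = 2*x/(-5 + x))
r(I, M) = 1183 (r(I, M) = -13*(-91) = 1183)
U(m) = -69 (U(m) = 3 - 1*72 = 3 - 72 = -69)
U(-220) - r(-126, Z(14)) = -69 - 1*1183 = -69 - 1183 = -1252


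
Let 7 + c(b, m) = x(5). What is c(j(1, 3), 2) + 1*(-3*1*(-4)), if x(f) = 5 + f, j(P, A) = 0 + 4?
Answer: 15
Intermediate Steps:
j(P, A) = 4
c(b, m) = 3 (c(b, m) = -7 + (5 + 5) = -7 + 10 = 3)
c(j(1, 3), 2) + 1*(-3*1*(-4)) = 3 + 1*(-3*1*(-4)) = 3 + 1*(-3*(-4)) = 3 + 1*12 = 3 + 12 = 15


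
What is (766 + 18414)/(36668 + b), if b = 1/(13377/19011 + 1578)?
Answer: 27411631300/52405094571 ≈ 0.52307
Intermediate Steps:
b = 6337/10004245 (b = 1/(13377*(1/19011) + 1578) = 1/(4459/6337 + 1578) = 1/(10004245/6337) = 6337/10004245 ≈ 0.00063343)
(766 + 18414)/(36668 + b) = (766 + 18414)/(36668 + 6337/10004245) = 19180/(366835661997/10004245) = 19180*(10004245/366835661997) = 27411631300/52405094571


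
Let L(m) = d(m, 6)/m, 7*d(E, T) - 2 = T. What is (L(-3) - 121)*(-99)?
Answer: 84117/7 ≈ 12017.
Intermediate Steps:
d(E, T) = 2/7 + T/7
L(m) = 8/(7*m) (L(m) = (2/7 + (⅐)*6)/m = (2/7 + 6/7)/m = 8/(7*m))
(L(-3) - 121)*(-99) = ((8/7)/(-3) - 121)*(-99) = ((8/7)*(-⅓) - 121)*(-99) = (-8/21 - 121)*(-99) = -2549/21*(-99) = 84117/7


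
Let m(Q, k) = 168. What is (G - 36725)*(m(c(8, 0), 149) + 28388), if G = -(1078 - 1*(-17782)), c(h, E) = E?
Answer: -1587285260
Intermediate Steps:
G = -18860 (G = -(1078 + 17782) = -1*18860 = -18860)
(G - 36725)*(m(c(8, 0), 149) + 28388) = (-18860 - 36725)*(168 + 28388) = -55585*28556 = -1587285260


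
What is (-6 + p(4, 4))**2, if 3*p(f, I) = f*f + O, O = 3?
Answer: 1/9 ≈ 0.11111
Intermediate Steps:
p(f, I) = 1 + f**2/3 (p(f, I) = (f*f + 3)/3 = (f**2 + 3)/3 = (3 + f**2)/3 = 1 + f**2/3)
(-6 + p(4, 4))**2 = (-6 + (1 + (1/3)*4**2))**2 = (-6 + (1 + (1/3)*16))**2 = (-6 + (1 + 16/3))**2 = (-6 + 19/3)**2 = (1/3)**2 = 1/9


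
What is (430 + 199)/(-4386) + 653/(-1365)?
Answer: -24331/39130 ≈ -0.62180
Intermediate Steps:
(430 + 199)/(-4386) + 653/(-1365) = 629*(-1/4386) + 653*(-1/1365) = -37/258 - 653/1365 = -24331/39130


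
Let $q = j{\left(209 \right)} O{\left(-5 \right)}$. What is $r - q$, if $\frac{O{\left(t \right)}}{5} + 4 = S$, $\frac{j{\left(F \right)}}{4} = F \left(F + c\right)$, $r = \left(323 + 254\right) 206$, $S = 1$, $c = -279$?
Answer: $-758938$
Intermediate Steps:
$r = 118862$ ($r = 577 \cdot 206 = 118862$)
$j{\left(F \right)} = 4 F \left(-279 + F\right)$ ($j{\left(F \right)} = 4 F \left(F - 279\right) = 4 F \left(-279 + F\right)$)
$O{\left(t \right)} = -15$ ($O{\left(t \right)} = -20 + 5 \cdot 1 = -20 + 5 = -15$)
$q = 877800$ ($q = 4 \cdot 209 \left(-279 + 209\right) \left(-15\right) = 4 \cdot 209 \left(-70\right) \left(-15\right) = \left(-58520\right) \left(-15\right) = 877800$)
$r - q = 118862 - 877800 = -758938$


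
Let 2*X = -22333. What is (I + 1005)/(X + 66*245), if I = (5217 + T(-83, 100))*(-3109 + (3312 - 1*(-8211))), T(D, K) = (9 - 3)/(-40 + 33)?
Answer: 87779262/10007 ≈ 8771.8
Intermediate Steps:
X = -22333/2 (X = (½)*(-22333) = -22333/2 ≈ -11167.)
T(D, K) = -6/7 (T(D, K) = 6/(-7) = 6*(-⅐) = -6/7)
I = 43888626 (I = (5217 - 6/7)*(-3109 + (3312 - 1*(-8211))) = 36513*(-3109 + (3312 + 8211))/7 = 36513*(-3109 + 11523)/7 = (36513/7)*8414 = 43888626)
(I + 1005)/(X + 66*245) = (43888626 + 1005)/(-22333/2 + 66*245) = 43889631/(-22333/2 + 16170) = 43889631/(10007/2) = 43889631*(2/10007) = 87779262/10007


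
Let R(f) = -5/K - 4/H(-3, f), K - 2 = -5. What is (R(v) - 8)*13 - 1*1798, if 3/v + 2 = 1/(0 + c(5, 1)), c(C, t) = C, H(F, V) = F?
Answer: -1863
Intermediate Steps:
K = -3 (K = 2 - 5 = -3)
v = -5/3 (v = 3/(-2 + 1/(0 + 5)) = 3/(-2 + 1/5) = 3/(-2 + ⅕) = 3/(-9/5) = 3*(-5/9) = -5/3 ≈ -1.6667)
R(f) = 3 (R(f) = -5/(-3) - 4/(-3) = -5*(-⅓) - 4*(-⅓) = 5/3 + 4/3 = 3)
(R(v) - 8)*13 - 1*1798 = (3 - 8)*13 - 1*1798 = -5*13 - 1798 = -65 - 1798 = -1863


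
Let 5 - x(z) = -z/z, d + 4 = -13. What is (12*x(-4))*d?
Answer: -1224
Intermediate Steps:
d = -17 (d = -4 - 13 = -17)
x(z) = 6 (x(z) = 5 - (-1)*z/z = 5 - (-1) = 5 - 1*(-1) = 5 + 1 = 6)
(12*x(-4))*d = (12*6)*(-17) = 72*(-17) = -1224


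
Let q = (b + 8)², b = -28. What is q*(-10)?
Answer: -4000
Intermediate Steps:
q = 400 (q = (-28 + 8)² = (-20)² = 400)
q*(-10) = 400*(-10) = -4000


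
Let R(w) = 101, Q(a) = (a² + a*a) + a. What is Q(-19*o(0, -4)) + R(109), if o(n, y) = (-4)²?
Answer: 184629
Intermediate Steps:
o(n, y) = 16
Q(a) = a + 2*a² (Q(a) = (a² + a²) + a = 2*a² + a = a + 2*a²)
Q(-19*o(0, -4)) + R(109) = (-19*16)*(1 + 2*(-19*16)) + 101 = -304*(1 + 2*(-304)) + 101 = -304*(1 - 608) + 101 = -304*(-607) + 101 = 184528 + 101 = 184629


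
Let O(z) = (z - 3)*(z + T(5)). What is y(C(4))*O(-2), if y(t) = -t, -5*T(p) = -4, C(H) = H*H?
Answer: -96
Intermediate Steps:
C(H) = H**2
T(p) = 4/5 (T(p) = -1/5*(-4) = 4/5)
O(z) = (-3 + z)*(4/5 + z) (O(z) = (z - 3)*(z + 4/5) = (-3 + z)*(4/5 + z))
y(C(4))*O(-2) = (-1*4**2)*(-12/5 + (-2)**2 - 11/5*(-2)) = (-1*16)*(-12/5 + 4 + 22/5) = -16*6 = -96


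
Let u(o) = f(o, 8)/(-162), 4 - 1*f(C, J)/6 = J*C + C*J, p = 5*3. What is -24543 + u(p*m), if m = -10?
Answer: -665065/27 ≈ -24632.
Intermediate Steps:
p = 15
f(C, J) = 24 - 12*C*J (f(C, J) = 24 - 6*(J*C + C*J) = 24 - 6*(C*J + C*J) = 24 - 12*C*J)
u(o) = -4/27 + 16*o/27 (u(o) = (24 - 12*o*8)/(-162) = (24 - 96*o)*(-1/162) = -4/27 + 16*o/27)
-24543 + u(p*m) = -24543 + (-4/27 + 16*(15*(-10))/27) = -24543 + (-4/27 + (16/27)*(-150)) = -24543 + (-4/27 - 800/9) = -24543 - 2404/27 = -665065/27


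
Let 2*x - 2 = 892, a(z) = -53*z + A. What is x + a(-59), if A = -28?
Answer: 3546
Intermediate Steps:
a(z) = -28 - 53*z (a(z) = -53*z - 28 = -28 - 53*z)
x = 447 (x = 1 + (½)*892 = 1 + 446 = 447)
x + a(-59) = 447 + (-28 - 53*(-59)) = 447 + (-28 + 3127) = 447 + 3099 = 3546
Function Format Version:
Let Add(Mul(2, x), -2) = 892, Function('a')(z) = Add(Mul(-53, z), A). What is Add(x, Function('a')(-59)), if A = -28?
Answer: 3546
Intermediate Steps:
Function('a')(z) = Add(-28, Mul(-53, z)) (Function('a')(z) = Add(Mul(-53, z), -28) = Add(-28, Mul(-53, z)))
x = 447 (x = Add(1, Mul(Rational(1, 2), 892)) = Add(1, 446) = 447)
Add(x, Function('a')(-59)) = Add(447, Add(-28, Mul(-53, -59))) = Add(447, Add(-28, 3127)) = Add(447, 3099) = 3546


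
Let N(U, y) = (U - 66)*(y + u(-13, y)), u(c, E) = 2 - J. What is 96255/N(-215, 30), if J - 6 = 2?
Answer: -32085/2248 ≈ -14.273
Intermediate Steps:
J = 8 (J = 6 + 2 = 8)
u(c, E) = -6 (u(c, E) = 2 - 1*8 = 2 - 8 = -6)
N(U, y) = (-66 + U)*(-6 + y) (N(U, y) = (U - 66)*(y - 6) = (-66 + U)*(-6 + y))
96255/N(-215, 30) = 96255/(396 - 66*30 - 6*(-215) - 215*30) = 96255/(396 - 1980 + 1290 - 6450) = 96255/(-6744) = 96255*(-1/6744) = -32085/2248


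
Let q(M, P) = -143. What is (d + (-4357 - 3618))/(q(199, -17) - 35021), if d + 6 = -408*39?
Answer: 23893/35164 ≈ 0.67947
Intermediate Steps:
d = -15918 (d = -6 - 408*39 = -6 - 15912 = -15918)
(d + (-4357 - 3618))/(q(199, -17) - 35021) = (-15918 + (-4357 - 3618))/(-143 - 35021) = (-15918 - 7975)/(-35164) = -23893*(-1/35164) = 23893/35164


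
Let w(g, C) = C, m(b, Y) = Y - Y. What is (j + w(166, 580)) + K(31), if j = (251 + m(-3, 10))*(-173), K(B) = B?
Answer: -42812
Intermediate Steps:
m(b, Y) = 0
j = -43423 (j = (251 + 0)*(-173) = 251*(-173) = -43423)
(j + w(166, 580)) + K(31) = (-43423 + 580) + 31 = -42843 + 31 = -42812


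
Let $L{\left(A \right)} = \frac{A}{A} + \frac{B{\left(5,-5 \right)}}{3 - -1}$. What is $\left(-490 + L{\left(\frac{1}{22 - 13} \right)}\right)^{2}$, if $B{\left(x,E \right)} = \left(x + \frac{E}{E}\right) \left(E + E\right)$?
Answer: $254016$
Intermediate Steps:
$B{\left(x,E \right)} = 2 E \left(1 + x\right)$ ($B{\left(x,E \right)} = \left(x + 1\right) 2 E = \left(1 + x\right) 2 E = 2 E \left(1 + x\right)$)
$L{\left(A \right)} = -14$ ($L{\left(A \right)} = \frac{A}{A} + \frac{2 \left(-5\right) \left(1 + 5\right)}{3 - -1} = 1 + \frac{2 \left(-5\right) 6}{3 + 1} = 1 - \frac{60}{4} = 1 - 15 = -14$)
$\left(-490 + L{\left(\frac{1}{22 - 13} \right)}\right)^{2} = \left(-490 - 14\right)^{2} = \left(-504\right)^{2} = 254016$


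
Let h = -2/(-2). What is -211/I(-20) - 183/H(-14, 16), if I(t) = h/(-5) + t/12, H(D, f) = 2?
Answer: 603/28 ≈ 21.536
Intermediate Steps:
h = 1 (h = -2*(-½) = 1)
I(t) = -⅕ + t/12 (I(t) = 1/(-5) + t/12 = 1*(-⅕) + t*(1/12) = -⅕ + t/12)
-211/I(-20) - 183/H(-14, 16) = -211/(-⅕ + (1/12)*(-20)) - 183/2 = -211/(-⅕ - 5/3) - 183*½ = -211/(-28/15) - 183/2 = -211*(-15/28) - 183/2 = 3165/28 - 183/2 = 603/28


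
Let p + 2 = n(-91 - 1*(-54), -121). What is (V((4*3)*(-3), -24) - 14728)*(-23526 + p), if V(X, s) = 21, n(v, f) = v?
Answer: 346570455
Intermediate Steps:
p = -39 (p = -2 + (-91 - 1*(-54)) = -2 + (-91 + 54) = -2 - 37 = -39)
(V((4*3)*(-3), -24) - 14728)*(-23526 + p) = (21 - 14728)*(-23526 - 39) = -14707*(-23565) = 346570455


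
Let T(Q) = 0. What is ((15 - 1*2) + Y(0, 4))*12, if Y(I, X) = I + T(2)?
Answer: 156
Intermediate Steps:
Y(I, X) = I (Y(I, X) = I + 0 = I)
((15 - 1*2) + Y(0, 4))*12 = ((15 - 1*2) + 0)*12 = ((15 - 2) + 0)*12 = (13 + 0)*12 = 13*12 = 156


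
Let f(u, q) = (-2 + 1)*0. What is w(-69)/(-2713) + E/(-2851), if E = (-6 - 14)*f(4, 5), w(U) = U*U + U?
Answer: -4692/2713 ≈ -1.7295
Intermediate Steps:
f(u, q) = 0 (f(u, q) = -1*0 = 0)
w(U) = U + U² (w(U) = U² + U = U + U²)
E = 0 (E = (-6 - 14)*0 = -20*0 = 0)
w(-69)/(-2713) + E/(-2851) = -69*(1 - 69)/(-2713) + 0/(-2851) = -69*(-68)*(-1/2713) + 0*(-1/2851) = 4692*(-1/2713) + 0 = -4692/2713 + 0 = -4692/2713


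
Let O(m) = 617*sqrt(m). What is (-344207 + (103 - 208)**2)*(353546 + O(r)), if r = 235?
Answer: -117795163372 - 205573294*sqrt(235) ≈ -1.2095e+11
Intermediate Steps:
(-344207 + (103 - 208)**2)*(353546 + O(r)) = (-344207 + (103 - 208)**2)*(353546 + 617*sqrt(235)) = (-344207 + (-105)**2)*(353546 + 617*sqrt(235)) = (-344207 + 11025)*(353546 + 617*sqrt(235)) = -333182*(353546 + 617*sqrt(235)) = -117795163372 - 205573294*sqrt(235)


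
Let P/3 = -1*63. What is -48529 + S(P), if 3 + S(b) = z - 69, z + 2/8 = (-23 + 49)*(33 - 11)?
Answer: -192117/4 ≈ -48029.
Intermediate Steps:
z = 2287/4 (z = -¼ + (-23 + 49)*(33 - 11) = -¼ + 26*22 = -¼ + 572 = 2287/4 ≈ 571.75)
P = -189 (P = 3*(-1*63) = 3*(-63) = -189)
S(b) = 1999/4 (S(b) = -3 + (2287/4 - 69) = -3 + 2011/4 = 1999/4)
-48529 + S(P) = -48529 + 1999/4 = -192117/4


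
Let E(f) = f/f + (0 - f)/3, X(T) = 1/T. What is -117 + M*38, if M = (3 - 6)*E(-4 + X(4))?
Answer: -747/2 ≈ -373.50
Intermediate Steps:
E(f) = 1 - f/3 (E(f) = 1 - f*(1/3) = 1 - f/3)
M = -27/4 (M = (3 - 6)*(1 - (-4 + 1/4)/3) = -3*(1 - (-4 + 1/4)/3) = -3*(1 - 1/3*(-15/4)) = -3*(1 + 5/4) = -3*9/4 = -27/4 ≈ -6.7500)
-117 + M*38 = -117 - 27/4*38 = -117 - 513/2 = -747/2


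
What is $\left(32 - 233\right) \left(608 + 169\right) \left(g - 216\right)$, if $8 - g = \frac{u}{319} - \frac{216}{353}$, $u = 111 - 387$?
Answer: $\frac{3632040442548}{112607} \approx 3.2254 \cdot 10^{7}$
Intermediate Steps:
$u = -276$
$g = \frac{1067188}{112607}$ ($g = 8 - \left(- \frac{276}{319} - \frac{216}{353}\right) = 8 - - \frac{166332}{112607} = 8 + \frac{166332}{112607} = \frac{1067188}{112607} \approx 9.4771$)
$\left(32 - 233\right) \left(608 + 169\right) \left(g - 216\right) = \left(32 - 233\right) \left(608 + 169\right) \left(\frac{1067188}{112607} - 216\right) = \left(-201\right) 777 \left(- \frac{23255924}{112607}\right) = \left(-156177\right) \left(- \frac{23255924}{112607}\right) = \frac{3632040442548}{112607}$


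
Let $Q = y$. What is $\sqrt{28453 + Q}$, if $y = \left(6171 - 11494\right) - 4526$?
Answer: $2 \sqrt{4651} \approx 136.4$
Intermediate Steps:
$y = -9849$ ($y = \left(6171 - 11494\right) - 4526 = -5323 - 4526 = -9849$)
$Q = -9849$
$\sqrt{28453 + Q} = \sqrt{28453 - 9849} = \sqrt{18604} = 2 \sqrt{4651}$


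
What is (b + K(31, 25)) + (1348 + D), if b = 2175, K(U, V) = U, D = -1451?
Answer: 2103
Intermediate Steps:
(b + K(31, 25)) + (1348 + D) = (2175 + 31) + (1348 - 1451) = 2206 - 103 = 2103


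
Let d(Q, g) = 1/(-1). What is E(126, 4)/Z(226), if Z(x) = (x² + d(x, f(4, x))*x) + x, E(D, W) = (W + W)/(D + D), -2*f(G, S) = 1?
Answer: 1/1608894 ≈ 6.2155e-7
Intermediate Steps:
f(G, S) = -½ (f(G, S) = -½*1 = -½)
E(D, W) = W/D (E(D, W) = (2*W)/((2*D)) = (2*W)*(1/(2*D)) = W/D)
d(Q, g) = -1
Z(x) = x² (Z(x) = (x² - x) + x = x²)
E(126, 4)/Z(226) = (4/126)/(226²) = (4*(1/126))/51076 = (2/63)*(1/51076) = 1/1608894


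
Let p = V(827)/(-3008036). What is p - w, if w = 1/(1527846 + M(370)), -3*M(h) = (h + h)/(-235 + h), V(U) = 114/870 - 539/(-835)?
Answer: -2056775764713/2253572802287344430 ≈ -9.1267e-7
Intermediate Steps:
V(U) = 18804/24215 (V(U) = 114*(1/870) - 539*(-1/835) = 19/145 + 539/835 = 18804/24215)
M(h) = -2*h/(3*(-235 + h)) (M(h) = -(h + h)/(3*(-235 + h)) = -2*h/(3*(-235 + h)))
p = -4701/18209897935 (p = (18804/24215)/(-3008036) = (18804/24215)*(-1/3008036) = -4701/18209897935 ≈ -2.5816e-7)
w = 81/123755378 (w = 1/(1527846 - 2*370/(-705 + 3*370)) = 1/(1527846 - 2*370/(-705 + 1110)) = 1/(1527846 - 2*370/405) = 1/(1527846 - 2*370*1/405) = 1/(1527846 - 148/81) = 1/(123755378/81) = 81/123755378 ≈ 6.5452e-7)
p - w = -4701/18209897935 - 1*81/123755378 = -4701/18209897935 - 81/123755378 = -2056775764713/2253572802287344430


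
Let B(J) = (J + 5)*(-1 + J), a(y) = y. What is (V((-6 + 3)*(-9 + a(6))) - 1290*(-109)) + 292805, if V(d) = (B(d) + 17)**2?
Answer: 450056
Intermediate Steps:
B(J) = (-1 + J)*(5 + J) (B(J) = (5 + J)*(-1 + J) = (-1 + J)*(5 + J))
V(d) = (12 + d**2 + 4*d)**2 (V(d) = ((-5 + d**2 + 4*d) + 17)**2 = (12 + d**2 + 4*d)**2)
(V((-6 + 3)*(-9 + a(6))) - 1290*(-109)) + 292805 = ((12 + ((-6 + 3)*(-9 + 6))**2 + 4*((-6 + 3)*(-9 + 6)))**2 - 1290*(-109)) + 292805 = ((12 + (-3*(-3))**2 + 4*(-3*(-3)))**2 + 140610) + 292805 = ((12 + 9**2 + 4*9)**2 + 140610) + 292805 = ((12 + 81 + 36)**2 + 140610) + 292805 = (129**2 + 140610) + 292805 = (16641 + 140610) + 292805 = 157251 + 292805 = 450056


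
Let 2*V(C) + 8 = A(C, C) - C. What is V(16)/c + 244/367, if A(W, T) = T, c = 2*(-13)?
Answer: 3906/4771 ≈ 0.81870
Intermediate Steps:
c = -26
V(C) = -4 (V(C) = -4 + (C - C)/2 = -4 + (½)*0 = -4 + 0 = -4)
V(16)/c + 244/367 = -4/(-26) + 244/367 = -4*(-1/26) + 244*(1/367) = 2/13 + 244/367 = 3906/4771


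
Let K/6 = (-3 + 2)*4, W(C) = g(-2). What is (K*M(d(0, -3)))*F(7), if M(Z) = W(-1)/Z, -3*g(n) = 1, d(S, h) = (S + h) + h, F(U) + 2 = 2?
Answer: 0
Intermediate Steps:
F(U) = 0 (F(U) = -2 + 2 = 0)
d(S, h) = S + 2*h
g(n) = -⅓ (g(n) = -⅓*1 = -⅓)
W(C) = -⅓
M(Z) = -1/(3*Z)
K = -24 (K = 6*((-3 + 2)*4) = 6*(-1*4) = 6*(-4) = -24)
(K*M(d(0, -3)))*F(7) = -(-8)/(0 + 2*(-3))*0 = -(-8)/(0 - 6)*0 = -(-8)/(-6)*0 = -(-8)*(-1)/6*0 = -24*1/18*0 = -4/3*0 = 0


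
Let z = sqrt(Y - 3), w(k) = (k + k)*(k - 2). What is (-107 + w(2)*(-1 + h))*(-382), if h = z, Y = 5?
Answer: 40874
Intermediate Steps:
w(k) = 2*k*(-2 + k) (w(k) = (2*k)*(-2 + k) = 2*k*(-2 + k))
z = sqrt(2) (z = sqrt(5 - 3) = sqrt(2) ≈ 1.4142)
h = sqrt(2) ≈ 1.4142
(-107 + w(2)*(-1 + h))*(-382) = (-107 + (2*2*(-2 + 2))*(-1 + sqrt(2)))*(-382) = (-107 + (2*2*0)*(-1 + sqrt(2)))*(-382) = (-107 + 0*(-1 + sqrt(2)))*(-382) = (-107 + 0)*(-382) = -107*(-382) = 40874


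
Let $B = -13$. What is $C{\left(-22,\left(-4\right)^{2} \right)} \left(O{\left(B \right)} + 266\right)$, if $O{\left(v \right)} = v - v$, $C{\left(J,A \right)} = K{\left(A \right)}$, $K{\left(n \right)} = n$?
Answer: $4256$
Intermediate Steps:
$C{\left(J,A \right)} = A$
$O{\left(v \right)} = 0$
$C{\left(-22,\left(-4\right)^{2} \right)} \left(O{\left(B \right)} + 266\right) = \left(-4\right)^{2} \left(0 + 266\right) = 16 \cdot 266 = 4256$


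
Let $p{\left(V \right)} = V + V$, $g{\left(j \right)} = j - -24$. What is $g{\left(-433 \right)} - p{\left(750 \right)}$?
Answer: $-1909$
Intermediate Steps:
$g{\left(j \right)} = 24 + j$ ($g{\left(j \right)} = j + 24 = 24 + j$)
$p{\left(V \right)} = 2 V$
$g{\left(-433 \right)} - p{\left(750 \right)} = \left(24 - 433\right) - 2 \cdot 750 = -409 - 1500 = -1909$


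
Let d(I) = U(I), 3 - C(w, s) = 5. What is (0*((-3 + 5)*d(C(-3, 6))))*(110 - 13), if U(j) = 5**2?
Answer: 0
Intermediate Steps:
U(j) = 25
C(w, s) = -2 (C(w, s) = 3 - 1*5 = 3 - 5 = -2)
d(I) = 25
(0*((-3 + 5)*d(C(-3, 6))))*(110 - 13) = (0*((-3 + 5)*25))*(110 - 13) = (0*(2*25))*97 = (0*50)*97 = 0*97 = 0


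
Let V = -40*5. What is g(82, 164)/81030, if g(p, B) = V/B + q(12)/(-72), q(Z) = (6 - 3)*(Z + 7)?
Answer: -1979/79733520 ≈ -2.4820e-5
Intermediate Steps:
q(Z) = 21 + 3*Z (q(Z) = 3*(7 + Z) = 21 + 3*Z)
V = -200
g(p, B) = -19/24 - 200/B (g(p, B) = -200/B + (21 + 3*12)/(-72) = -200/B + (21 + 36)*(-1/72) = -200/B + 57*(-1/72) = -200/B - 19/24 = -19/24 - 200/B)
g(82, 164)/81030 = (-19/24 - 200/164)/81030 = (-19/24 - 200*1/164)*(1/81030) = (-19/24 - 50/41)*(1/81030) = -1979/984*1/81030 = -1979/79733520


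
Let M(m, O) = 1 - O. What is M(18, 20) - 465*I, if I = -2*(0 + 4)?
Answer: 3701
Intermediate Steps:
I = -8 (I = -2*4 = -8)
M(18, 20) - 465*I = (1 - 1*20) - 465*(-8) = (1 - 20) + 3720 = -19 + 3720 = 3701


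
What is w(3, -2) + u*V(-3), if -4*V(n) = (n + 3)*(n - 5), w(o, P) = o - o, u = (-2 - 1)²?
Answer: 0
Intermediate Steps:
u = 9 (u = (-3)² = 9)
w(o, P) = 0
V(n) = -(-5 + n)*(3 + n)/4 (V(n) = -(n + 3)*(n - 5)/4 = -(3 + n)*(-5 + n)/4 = -(-5 + n)*(3 + n)/4)
w(3, -2) + u*V(-3) = 0 + 9*(15/4 + (½)*(-3) - ¼*(-3)²) = 0 + 9*(15/4 - 3/2 - ¼*9) = 0 + 9*(15/4 - 3/2 - 9/4) = 0 + 9*0 = 0 + 0 = 0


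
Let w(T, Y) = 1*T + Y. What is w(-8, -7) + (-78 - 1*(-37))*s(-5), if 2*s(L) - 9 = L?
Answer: -97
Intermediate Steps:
w(T, Y) = T + Y
s(L) = 9/2 + L/2
w(-8, -7) + (-78 - 1*(-37))*s(-5) = (-8 - 7) + (-78 - 1*(-37))*(9/2 + (½)*(-5)) = -15 + (-78 + 37)*(9/2 - 5/2) = -15 - 41*2 = -15 - 82 = -97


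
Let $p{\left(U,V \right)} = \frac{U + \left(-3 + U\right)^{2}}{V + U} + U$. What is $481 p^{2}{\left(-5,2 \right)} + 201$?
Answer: $\frac{2635765}{9} \approx 2.9286 \cdot 10^{5}$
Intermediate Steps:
$p{\left(U,V \right)} = U + \frac{U + \left(-3 + U\right)^{2}}{U + V}$ ($p{\left(U,V \right)} = \frac{U + \left(-3 + U\right)^{2}}{U + V} + U = U + \frac{U + \left(-3 + U\right)^{2}}{U + V}$)
$481 p^{2}{\left(-5,2 \right)} + 201 = 481 \left(\frac{-5 + \left(-5\right)^{2} + \left(-3 - 5\right)^{2} - 10}{-5 + 2}\right)^{2} + 201 = 481 \left(\frac{-5 + 25 + \left(-8\right)^{2} - 10}{-3}\right)^{2} + 201 = 481 \left(- \frac{-5 + 25 + 64 - 10}{3}\right)^{2} + 201 = 481 \left(\left(- \frac{1}{3}\right) 74\right)^{2} + 201 = 481 \left(- \frac{74}{3}\right)^{2} + 201 = 481 \cdot \frac{5476}{9} + 201 = \frac{2633956}{9} + 201 = \frac{2635765}{9}$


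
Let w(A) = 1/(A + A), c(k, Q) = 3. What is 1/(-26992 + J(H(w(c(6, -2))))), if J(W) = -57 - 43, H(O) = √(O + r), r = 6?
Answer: -1/27092 ≈ -3.6911e-5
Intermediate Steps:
w(A) = 1/(2*A)
H(O) = √(6 + O) (H(O) = √(O + 6) = √(6 + O))
J(W) = -100
1/(-26992 + J(H(w(c(6, -2))))) = 1/(-26992 - 100) = 1/(-27092) = -1/27092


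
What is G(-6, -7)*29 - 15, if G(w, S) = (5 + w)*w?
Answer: 159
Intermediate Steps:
G(w, S) = w*(5 + w)
G(-6, -7)*29 - 15 = -6*(5 - 6)*29 - 15 = -6*(-1)*29 - 15 = 6*29 - 15 = 174 - 15 = 159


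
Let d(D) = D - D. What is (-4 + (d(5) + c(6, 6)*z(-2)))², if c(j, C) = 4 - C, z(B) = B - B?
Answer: 16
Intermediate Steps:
d(D) = 0
z(B) = 0
(-4 + (d(5) + c(6, 6)*z(-2)))² = (-4 + (0 + (4 - 1*6)*0))² = (-4 + (0 + (4 - 6)*0))² = (-4 + (0 - 2*0))² = (-4 + (0 + 0))² = (-4 + 0)² = (-4)² = 16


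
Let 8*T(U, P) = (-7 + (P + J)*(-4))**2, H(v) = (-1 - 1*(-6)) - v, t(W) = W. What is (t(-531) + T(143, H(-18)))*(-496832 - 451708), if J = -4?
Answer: -626273535/2 ≈ -3.1314e+8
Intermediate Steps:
H(v) = 5 - v (H(v) = (-1 + 6) - v = 5 - v)
T(U, P) = (9 - 4*P)**2/8 (T(U, P) = (-7 + (P - 4)*(-4))**2/8 = (-7 + (-4 + P)*(-4))**2/8 = (-7 + (16 - 4*P))**2/8 = (9 - 4*P)**2/8)
(t(-531) + T(143, H(-18)))*(-496832 - 451708) = (-531 + (-9 + 4*(5 - 1*(-18)))**2/8)*(-496832 - 451708) = (-531 + (-9 + 4*(5 + 18))**2/8)*(-948540) = (-531 + (-9 + 4*23)**2/8)*(-948540) = (-531 + (-9 + 92)**2/8)*(-948540) = (-531 + (1/8)*83**2)*(-948540) = (-531 + (1/8)*6889)*(-948540) = (-531 + 6889/8)*(-948540) = (2641/8)*(-948540) = -626273535/2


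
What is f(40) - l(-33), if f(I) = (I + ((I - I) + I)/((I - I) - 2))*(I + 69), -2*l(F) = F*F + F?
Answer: 2708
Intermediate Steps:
l(F) = -F/2 - F**2/2 (l(F) = -(F*F + F)/2 = -(F**2 + F)/2 = -(F + F**2)/2 = -F/2 - F**2/2)
f(I) = I*(69 + I)/2 (f(I) = (I + (0 + I)/(0 - 2))*(69 + I) = (I + I/(-2))*(69 + I) = (I + I*(-1/2))*(69 + I) = (I - I/2)*(69 + I) = (I/2)*(69 + I) = I*(69 + I)/2)
f(40) - l(-33) = (1/2)*40*(69 + 40) - (-1)*(-33)*(1 - 33)/2 = (1/2)*40*109 - (-1)*(-33)*(-32)/2 = 2180 - 1*(-528) = 2180 + 528 = 2708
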